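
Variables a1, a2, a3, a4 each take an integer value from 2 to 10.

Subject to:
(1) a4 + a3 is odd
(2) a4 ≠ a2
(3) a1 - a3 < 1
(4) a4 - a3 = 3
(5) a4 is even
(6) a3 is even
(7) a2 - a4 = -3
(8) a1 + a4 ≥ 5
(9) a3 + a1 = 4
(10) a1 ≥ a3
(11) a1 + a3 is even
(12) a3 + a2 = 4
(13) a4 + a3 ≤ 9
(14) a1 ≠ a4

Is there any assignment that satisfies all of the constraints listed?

Constraint 5 makes a4 even and constraint 6 makes a3 even, so a4 + a3 must be even. Constraint 1 says a4 + a3 is odd — contradiction.

Unsatisfiable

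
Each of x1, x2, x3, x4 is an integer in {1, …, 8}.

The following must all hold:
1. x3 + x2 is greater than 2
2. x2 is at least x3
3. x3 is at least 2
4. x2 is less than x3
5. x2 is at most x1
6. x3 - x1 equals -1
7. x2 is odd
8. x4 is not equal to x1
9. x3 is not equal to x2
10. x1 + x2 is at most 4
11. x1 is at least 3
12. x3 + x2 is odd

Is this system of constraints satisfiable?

Unsatisfiable

From constraint 11: x1 ≥ 3. From constraints 2 and 3: x2 ≥ x3 ≥ 2. Hence x1 + x2 ≥ 5. But constraint 10 requires x1 + x2 ≤ 4, and 4 < 5. Contradiction.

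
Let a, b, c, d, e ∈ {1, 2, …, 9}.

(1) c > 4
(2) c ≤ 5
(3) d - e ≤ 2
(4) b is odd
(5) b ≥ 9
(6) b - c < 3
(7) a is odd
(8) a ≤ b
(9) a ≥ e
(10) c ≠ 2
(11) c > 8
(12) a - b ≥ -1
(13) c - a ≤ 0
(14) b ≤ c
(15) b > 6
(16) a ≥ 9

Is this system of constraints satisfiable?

From constraints 8 and 16: b ≥ a and a ≥ 9, so b ≥ 9. From constraints 2 and 14: b ≤ c and c ≤ 5, so b ≤ 5. But 5 < 9, so no value of b works.

Unsatisfiable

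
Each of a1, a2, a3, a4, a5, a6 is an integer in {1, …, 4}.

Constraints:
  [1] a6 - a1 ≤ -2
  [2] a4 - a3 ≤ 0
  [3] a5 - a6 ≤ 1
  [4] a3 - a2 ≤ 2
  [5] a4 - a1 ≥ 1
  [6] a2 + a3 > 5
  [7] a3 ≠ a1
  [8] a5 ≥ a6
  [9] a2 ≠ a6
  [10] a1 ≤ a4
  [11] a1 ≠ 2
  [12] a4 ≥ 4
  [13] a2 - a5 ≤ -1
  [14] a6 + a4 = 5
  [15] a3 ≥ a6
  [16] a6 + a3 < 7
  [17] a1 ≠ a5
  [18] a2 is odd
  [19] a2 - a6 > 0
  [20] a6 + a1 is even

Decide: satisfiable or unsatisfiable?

Unsatisfiable

Constraints 1, 2, 3, 4, 5, and 13 give a6 − a5 ≥ -1, a5 − a2 ≥ 1, a2 − a3 ≥ -2, a3 − a4 ≥ 0, a4 − a1 ≥ 1, a1 − a6 ≥ 2.
Adding all 6 inequalities: the left sides telescope to 0, and the right sides sum to (-1) + 1 + (-2) + 0 + 1 + 2 = 1. So 0 ≥ 1, which is false.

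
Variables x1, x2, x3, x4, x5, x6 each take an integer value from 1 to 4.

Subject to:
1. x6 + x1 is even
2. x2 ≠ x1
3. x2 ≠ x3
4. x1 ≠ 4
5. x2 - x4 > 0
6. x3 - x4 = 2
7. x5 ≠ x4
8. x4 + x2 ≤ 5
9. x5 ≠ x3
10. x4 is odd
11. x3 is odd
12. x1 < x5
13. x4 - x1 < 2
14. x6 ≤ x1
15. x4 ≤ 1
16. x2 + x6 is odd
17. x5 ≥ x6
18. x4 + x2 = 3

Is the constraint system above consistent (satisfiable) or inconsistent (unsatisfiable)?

Satisfiable

The assignment x1 = 1, x2 = 2, x3 = 3, x4 = 1, x5 = 4, x6 = 1 works:
  constraint 5 holds since x2 - x4 = 1.
  constraint 6 holds since x3 - x4 = 2.
The rest check out directly.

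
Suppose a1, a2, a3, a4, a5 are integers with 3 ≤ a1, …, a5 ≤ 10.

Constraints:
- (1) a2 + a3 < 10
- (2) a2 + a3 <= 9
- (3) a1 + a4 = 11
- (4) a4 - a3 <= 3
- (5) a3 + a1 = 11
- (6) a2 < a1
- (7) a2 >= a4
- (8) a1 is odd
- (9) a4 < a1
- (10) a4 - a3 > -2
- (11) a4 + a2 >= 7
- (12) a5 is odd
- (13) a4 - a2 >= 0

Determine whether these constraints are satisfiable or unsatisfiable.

Setting (a1, a2, a3, a4, a5) = (7, 4, 4, 4, 3) satisfies everything: constraint 1: a2 + a3 = 8; constraint 2: a2 + a3 = 8; constraint 3: a1 + a4 = 11, and the others follow.

Satisfiable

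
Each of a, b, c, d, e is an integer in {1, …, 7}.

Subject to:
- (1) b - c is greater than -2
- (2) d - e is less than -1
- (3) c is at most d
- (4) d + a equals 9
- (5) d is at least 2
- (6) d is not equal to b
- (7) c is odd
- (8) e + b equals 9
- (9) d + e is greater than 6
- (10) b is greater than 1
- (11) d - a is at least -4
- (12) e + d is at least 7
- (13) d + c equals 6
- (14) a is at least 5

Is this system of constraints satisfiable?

One satisfying assignment is a = 6, b = 4, c = 3, d = 3, e = 5.
For the less obvious constraints — constraint 1: b - c = 1; constraint 2: d - e = -2; constraint 4: d + a = 9 — and the others hold by inspection.

Satisfiable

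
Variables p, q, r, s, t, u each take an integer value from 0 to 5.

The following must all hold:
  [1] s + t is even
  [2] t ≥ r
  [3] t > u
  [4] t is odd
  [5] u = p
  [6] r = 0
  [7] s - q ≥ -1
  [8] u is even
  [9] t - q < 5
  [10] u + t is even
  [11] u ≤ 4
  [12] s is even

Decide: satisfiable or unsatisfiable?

Constraint 12 makes s even and constraint 4 makes t odd, so s + t must be odd. Constraint 1 says s + t is even — contradiction.

Unsatisfiable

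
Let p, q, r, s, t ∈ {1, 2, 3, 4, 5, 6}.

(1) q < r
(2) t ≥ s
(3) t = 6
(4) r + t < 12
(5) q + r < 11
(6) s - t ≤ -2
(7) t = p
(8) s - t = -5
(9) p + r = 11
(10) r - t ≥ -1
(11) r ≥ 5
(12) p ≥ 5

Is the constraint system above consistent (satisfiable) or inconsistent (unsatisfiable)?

Satisfiable

Take p = 6, q = 3, r = 5, s = 1, t = 6. Then constraint 4: r + t = 11; constraint 5: q + r = 8; constraint 6: s - t = -5, and every other listed constraint is also met.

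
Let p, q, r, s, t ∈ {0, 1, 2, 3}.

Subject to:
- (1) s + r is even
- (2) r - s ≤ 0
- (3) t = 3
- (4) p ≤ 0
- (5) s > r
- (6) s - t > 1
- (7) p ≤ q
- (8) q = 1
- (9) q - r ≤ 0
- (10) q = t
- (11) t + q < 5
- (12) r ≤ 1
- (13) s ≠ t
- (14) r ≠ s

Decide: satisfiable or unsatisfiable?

Unsatisfiable

Constraint 8 fixes q = 1 and constraint 3 fixes t = 3, but constraint 10 requires q = t. Since 1 ≠ 3, contradiction.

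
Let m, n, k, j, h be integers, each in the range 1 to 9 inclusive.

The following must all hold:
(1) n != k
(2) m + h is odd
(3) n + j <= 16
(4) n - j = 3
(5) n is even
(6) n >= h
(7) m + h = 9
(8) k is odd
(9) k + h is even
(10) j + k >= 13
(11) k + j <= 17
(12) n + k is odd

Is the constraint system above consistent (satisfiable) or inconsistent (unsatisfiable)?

Try m = 2, n = 8, k = 9, j = 5, h = 7.
Check constraint 3: n + j = 13; constraint 4: n - j = 3. The remaining constraints are straightforward to verify.

Satisfiable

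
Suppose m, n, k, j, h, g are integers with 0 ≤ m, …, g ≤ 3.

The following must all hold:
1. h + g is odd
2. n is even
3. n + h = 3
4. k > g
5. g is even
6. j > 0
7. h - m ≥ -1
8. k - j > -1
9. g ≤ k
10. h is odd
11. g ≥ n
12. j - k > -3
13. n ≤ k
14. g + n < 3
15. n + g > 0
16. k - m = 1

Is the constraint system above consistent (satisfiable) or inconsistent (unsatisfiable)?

Satisfiable

Try m = 2, n = 0, k = 3, j = 2, h = 3, g = 2.
Check constraint 3: n + h = 3; constraint 7: h - m = 1. The remaining constraints are straightforward to verify.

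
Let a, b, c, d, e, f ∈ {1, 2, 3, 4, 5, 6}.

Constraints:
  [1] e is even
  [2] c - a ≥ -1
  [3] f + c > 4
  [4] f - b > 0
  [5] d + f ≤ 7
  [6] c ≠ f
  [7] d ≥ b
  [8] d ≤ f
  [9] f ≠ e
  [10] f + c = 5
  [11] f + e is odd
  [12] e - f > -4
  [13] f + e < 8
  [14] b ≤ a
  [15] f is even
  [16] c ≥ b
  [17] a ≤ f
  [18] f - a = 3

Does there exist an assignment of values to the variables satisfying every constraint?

Unsatisfiable

Constraint 15 makes f even and constraint 1 makes e even, so f + e must be even. Constraint 11 says f + e is odd — contradiction.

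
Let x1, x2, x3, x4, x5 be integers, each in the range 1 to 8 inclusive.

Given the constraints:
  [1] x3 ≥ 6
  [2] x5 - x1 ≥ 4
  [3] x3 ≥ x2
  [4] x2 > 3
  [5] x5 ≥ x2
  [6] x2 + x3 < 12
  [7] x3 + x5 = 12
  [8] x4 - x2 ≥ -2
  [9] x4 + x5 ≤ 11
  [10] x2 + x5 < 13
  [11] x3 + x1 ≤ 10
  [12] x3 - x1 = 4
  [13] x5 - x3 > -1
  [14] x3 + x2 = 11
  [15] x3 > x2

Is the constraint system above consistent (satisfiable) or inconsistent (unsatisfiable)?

Setting (x1, x2, x3, x4, x5) = (2, 5, 6, 3, 6) satisfies everything: constraint 2: x5 - x1 = 4; constraint 6: x2 + x3 = 11; constraint 7: x3 + x5 = 12, and the others follow.

Satisfiable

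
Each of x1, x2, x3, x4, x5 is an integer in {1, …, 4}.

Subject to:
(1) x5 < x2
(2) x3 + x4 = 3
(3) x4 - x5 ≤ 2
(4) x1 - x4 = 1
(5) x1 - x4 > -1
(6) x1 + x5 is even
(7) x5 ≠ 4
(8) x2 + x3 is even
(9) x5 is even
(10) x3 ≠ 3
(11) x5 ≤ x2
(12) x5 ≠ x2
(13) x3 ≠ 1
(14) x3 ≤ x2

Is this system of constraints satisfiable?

Take x1 = 2, x2 = 4, x3 = 2, x4 = 1, x5 = 2. Then constraint 2: x3 + x4 = 3; constraint 3: x4 - x5 = -1; constraint 4: x1 - x4 = 1, and every other listed constraint is also met.

Satisfiable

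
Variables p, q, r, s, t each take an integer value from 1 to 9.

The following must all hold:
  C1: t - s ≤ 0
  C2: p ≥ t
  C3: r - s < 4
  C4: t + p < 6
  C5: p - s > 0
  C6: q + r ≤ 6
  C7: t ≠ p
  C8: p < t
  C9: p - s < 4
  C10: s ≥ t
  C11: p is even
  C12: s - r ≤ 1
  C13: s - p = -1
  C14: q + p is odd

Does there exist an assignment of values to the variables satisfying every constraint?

Unsatisfiable

Constraints 5, 8, and 10 give p < t, t ≤ s, s < p. Chaining: p < t ≤ s < p, which forces p < p — impossible.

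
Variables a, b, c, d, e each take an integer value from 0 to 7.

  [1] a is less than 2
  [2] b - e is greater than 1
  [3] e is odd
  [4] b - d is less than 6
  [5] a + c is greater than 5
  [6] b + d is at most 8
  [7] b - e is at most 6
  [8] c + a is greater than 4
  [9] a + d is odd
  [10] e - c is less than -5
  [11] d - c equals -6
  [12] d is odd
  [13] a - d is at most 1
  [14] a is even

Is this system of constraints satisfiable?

Take a = 0, b = 5, c = 7, d = 1, e = 1. Then constraint 2: b - e = 4; constraint 4: b - d = 4; constraint 5: a + c = 7, and every other listed constraint is also met.

Satisfiable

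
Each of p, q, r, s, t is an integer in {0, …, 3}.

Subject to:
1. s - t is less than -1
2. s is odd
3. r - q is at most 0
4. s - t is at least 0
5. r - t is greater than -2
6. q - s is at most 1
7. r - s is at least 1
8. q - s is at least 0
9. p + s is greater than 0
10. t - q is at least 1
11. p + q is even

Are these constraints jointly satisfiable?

Unsatisfiable

Constraints 3, 4, 7, and 10 give q − r ≥ 0, r − s ≥ 1, s − t ≥ 0, t − q ≥ 1.
Adding all 4 inequalities: the left sides telescope to 0, and the right sides sum to 0 + 1 + 0 + 1 = 2. So 0 ≥ 2, which is false.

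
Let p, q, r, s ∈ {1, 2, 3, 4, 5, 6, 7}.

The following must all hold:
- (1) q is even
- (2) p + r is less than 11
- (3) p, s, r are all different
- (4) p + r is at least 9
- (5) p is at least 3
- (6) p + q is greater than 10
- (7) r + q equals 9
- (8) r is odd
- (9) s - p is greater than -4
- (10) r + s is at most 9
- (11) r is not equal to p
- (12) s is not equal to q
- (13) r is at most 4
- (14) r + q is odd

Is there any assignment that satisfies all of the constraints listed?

Satisfiable

Setting (p, q, r, s) = (6, 6, 3, 5) satisfies everything: constraint 2: p + r = 9; constraint 4: p + r = 9; constraint 6: p + q = 12, and the others follow.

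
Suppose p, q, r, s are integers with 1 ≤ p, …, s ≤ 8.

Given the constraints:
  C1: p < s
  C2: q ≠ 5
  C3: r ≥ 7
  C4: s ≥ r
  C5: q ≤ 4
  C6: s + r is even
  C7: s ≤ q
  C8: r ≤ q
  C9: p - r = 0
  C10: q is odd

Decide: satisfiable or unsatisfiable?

Unsatisfiable

From constraints 3 and 4: s ≥ r and r ≥ 7, so s ≥ 7. From constraints 5 and 7: s ≤ q and q ≤ 4, so s ≤ 4. But 4 < 7, so no value of s works.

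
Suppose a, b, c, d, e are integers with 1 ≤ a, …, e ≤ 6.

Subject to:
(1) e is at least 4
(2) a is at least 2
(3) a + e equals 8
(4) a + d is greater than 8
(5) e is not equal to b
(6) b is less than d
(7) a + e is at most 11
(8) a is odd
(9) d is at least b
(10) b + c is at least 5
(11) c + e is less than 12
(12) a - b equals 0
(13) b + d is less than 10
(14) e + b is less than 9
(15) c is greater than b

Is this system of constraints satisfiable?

One satisfying assignment is a = 3, b = 3, c = 4, d = 6, e = 5.
For the less obvious constraints — constraint 3: a + e = 8; constraint 4: a + d = 9 — and the others hold by inspection.

Satisfiable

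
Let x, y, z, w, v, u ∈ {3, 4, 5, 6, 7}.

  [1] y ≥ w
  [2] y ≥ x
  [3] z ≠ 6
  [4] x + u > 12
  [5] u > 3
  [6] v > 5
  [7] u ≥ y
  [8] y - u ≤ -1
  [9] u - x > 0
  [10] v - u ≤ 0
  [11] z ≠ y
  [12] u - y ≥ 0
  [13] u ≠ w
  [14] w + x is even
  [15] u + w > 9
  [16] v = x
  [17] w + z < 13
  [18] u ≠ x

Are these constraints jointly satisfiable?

Satisfiable

One satisfying assignment is x = 6, y = 6, z = 7, w = 4, v = 6, u = 7.
For the less obvious constraints — constraint 4: x + u = 13; constraint 8: y - u = -1; constraint 9: u - x = 1 — and the others hold by inspection.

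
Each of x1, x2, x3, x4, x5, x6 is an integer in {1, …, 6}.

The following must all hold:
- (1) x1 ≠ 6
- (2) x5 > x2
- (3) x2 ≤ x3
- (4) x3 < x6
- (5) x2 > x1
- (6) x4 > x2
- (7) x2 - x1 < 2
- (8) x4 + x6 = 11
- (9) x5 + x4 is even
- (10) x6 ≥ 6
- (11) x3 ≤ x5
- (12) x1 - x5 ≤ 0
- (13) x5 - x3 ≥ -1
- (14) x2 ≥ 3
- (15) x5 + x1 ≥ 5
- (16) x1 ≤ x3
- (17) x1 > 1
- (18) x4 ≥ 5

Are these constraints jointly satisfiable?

One satisfying assignment is x1 = 2, x2 = 3, x3 = 5, x4 = 5, x5 = 5, x6 = 6.
For the less obvious constraints — constraint 7: x2 - x1 = 1; constraint 8: x4 + x6 = 11 — and the others hold by inspection.

Satisfiable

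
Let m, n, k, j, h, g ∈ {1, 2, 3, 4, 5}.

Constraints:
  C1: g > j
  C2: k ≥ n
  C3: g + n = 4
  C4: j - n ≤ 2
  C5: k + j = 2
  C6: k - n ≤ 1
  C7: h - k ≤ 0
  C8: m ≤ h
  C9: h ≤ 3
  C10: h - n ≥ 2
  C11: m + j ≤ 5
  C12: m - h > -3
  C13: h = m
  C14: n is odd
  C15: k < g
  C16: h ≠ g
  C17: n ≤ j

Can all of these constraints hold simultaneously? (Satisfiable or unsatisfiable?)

Unsatisfiable

Constraints 6, 7, and 10 give n − k ≥ -1, k − h ≥ 0, h − n ≥ 2.
Adding all 3 inequalities: the left sides telescope to 0, and the right sides sum to (-1) + 0 + 2 = 1. So 0 ≥ 1, which is false.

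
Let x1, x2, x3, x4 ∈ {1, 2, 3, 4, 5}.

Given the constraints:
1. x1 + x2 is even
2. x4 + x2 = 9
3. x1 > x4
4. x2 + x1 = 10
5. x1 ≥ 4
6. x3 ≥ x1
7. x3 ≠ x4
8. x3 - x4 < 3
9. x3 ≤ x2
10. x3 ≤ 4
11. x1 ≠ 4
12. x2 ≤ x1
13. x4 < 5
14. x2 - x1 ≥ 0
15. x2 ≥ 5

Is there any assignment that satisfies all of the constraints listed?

Unsatisfiable

From constraints 12 and 15: x1 ≥ x2 and x2 ≥ 5, so x1 ≥ 5. From constraints 6 and 10: x1 ≤ x3 and x3 ≤ 4, so x1 ≤ 4. But 4 < 5, so no value of x1 works.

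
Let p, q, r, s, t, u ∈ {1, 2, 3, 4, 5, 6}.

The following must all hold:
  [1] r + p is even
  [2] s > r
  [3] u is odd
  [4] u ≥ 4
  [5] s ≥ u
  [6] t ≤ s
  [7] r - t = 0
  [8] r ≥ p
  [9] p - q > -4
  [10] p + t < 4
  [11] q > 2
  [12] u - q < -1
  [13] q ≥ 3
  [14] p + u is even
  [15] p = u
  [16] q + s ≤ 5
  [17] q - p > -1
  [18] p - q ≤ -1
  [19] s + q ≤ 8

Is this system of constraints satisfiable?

From constraint 13: q ≥ 3. From constraints 4 and 5: s ≥ u ≥ 4. Hence q + s ≥ 7. But constraint 16 requires q + s ≤ 5, and 5 < 7. Contradiction.

Unsatisfiable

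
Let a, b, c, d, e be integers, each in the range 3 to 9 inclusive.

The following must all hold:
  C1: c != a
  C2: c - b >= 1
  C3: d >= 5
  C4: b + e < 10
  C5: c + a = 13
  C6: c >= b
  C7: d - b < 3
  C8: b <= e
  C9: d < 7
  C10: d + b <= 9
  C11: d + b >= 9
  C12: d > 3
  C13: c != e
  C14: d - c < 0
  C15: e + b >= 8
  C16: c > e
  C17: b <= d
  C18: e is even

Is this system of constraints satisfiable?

The assignment a = 7, b = 4, c = 6, d = 5, e = 4 works:
  constraint 2 holds since c - b = 2.
  constraint 4 holds since b + e = 8.
The rest check out directly.

Satisfiable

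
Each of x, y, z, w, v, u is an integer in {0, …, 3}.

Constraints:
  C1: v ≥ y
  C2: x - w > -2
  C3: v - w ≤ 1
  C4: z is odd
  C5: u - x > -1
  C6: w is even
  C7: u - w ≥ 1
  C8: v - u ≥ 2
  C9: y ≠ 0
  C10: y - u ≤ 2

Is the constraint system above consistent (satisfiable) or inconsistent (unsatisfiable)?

Constraints 3, 7, and 8 give v − u ≥ 2, u − w ≥ 1, w − v ≥ -1.
Adding all 3 inequalities: the left sides telescope to 0, and the right sides sum to 2 + 1 + (-1) = 2. So 0 ≥ 2, which is false.

Unsatisfiable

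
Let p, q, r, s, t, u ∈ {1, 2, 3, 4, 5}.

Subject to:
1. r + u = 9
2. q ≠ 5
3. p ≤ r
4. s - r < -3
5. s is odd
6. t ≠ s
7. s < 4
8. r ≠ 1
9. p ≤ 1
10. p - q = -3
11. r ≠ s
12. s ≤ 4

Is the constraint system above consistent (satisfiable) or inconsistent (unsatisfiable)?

Satisfiable

One satisfying assignment is p = 1, q = 4, r = 5, s = 1, t = 2, u = 4.
For the less obvious constraints — constraint 1: r + u = 9; constraint 4: s - r = -4; constraint 10: p - q = -3 — and the others hold by inspection.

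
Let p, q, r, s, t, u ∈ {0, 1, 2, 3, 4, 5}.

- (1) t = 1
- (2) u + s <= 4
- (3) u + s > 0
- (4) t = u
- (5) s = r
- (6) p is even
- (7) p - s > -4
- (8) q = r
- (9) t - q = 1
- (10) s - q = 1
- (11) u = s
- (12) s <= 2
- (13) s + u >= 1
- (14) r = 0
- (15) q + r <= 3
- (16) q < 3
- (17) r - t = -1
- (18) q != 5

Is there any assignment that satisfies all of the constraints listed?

Unsatisfiable

Constraint 1 fixes t = 1 and constraint 14 fixes r = 0. Constraints 4, 5, and 11 give t = u = s = r, so t = r. But 1 ≠ 0 — contradiction.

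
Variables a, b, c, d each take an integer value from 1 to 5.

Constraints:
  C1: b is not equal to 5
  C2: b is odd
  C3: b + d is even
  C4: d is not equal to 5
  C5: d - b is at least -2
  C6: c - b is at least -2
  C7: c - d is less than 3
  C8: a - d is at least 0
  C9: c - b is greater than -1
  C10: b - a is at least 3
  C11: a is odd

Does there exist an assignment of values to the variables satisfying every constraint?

Unsatisfiable

Constraints 5, 8, and 10 give b − a ≥ 3, a − d ≥ 0, d − b ≥ -2.
Adding all 3 inequalities: the left sides telescope to 0, and the right sides sum to 3 + 0 + (-2) = 1. So 0 ≥ 1, which is false.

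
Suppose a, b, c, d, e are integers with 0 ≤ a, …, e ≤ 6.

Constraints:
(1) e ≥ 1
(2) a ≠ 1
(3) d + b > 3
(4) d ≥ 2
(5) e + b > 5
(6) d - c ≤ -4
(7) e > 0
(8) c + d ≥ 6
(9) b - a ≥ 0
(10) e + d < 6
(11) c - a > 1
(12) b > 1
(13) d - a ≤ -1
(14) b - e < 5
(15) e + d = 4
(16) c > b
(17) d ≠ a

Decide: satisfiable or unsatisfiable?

Try a = 4, b = 4, c = 6, d = 2, e = 2.
Check constraint 3: d + b = 6; constraint 5: e + b = 6; constraint 6: d - c = -4. The remaining constraints are straightforward to verify.

Satisfiable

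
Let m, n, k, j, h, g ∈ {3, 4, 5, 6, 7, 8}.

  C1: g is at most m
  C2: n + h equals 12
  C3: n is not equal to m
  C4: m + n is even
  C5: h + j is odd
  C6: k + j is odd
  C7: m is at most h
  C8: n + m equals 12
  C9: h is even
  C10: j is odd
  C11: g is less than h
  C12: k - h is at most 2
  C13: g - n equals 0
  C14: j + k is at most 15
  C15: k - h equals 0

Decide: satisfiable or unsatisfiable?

Satisfiable

Try m = 8, n = 4, k = 8, j = 5, h = 8, g = 4.
Check constraint 2: n + h = 12; constraint 8: n + m = 12; constraint 12: k - h = 0. The remaining constraints are straightforward to verify.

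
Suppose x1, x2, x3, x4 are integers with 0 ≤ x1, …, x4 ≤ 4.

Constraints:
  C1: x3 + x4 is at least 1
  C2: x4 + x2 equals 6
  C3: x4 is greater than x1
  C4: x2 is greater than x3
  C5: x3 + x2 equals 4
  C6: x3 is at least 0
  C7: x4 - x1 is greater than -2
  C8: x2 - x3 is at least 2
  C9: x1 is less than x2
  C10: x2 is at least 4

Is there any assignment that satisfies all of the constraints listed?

One satisfying assignment is x1 = 1, x2 = 4, x3 = 0, x4 = 2.
For the less obvious constraints — constraint 1: x3 + x4 = 2; constraint 2: x4 + x2 = 6 — and the others hold by inspection.

Satisfiable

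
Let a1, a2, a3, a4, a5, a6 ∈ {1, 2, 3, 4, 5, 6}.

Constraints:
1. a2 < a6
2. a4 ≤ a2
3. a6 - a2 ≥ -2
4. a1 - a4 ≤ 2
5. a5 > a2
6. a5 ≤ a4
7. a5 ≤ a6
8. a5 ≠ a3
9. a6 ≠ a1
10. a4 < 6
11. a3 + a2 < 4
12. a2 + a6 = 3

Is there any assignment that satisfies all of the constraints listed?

Constraints 2, 5, and 6 give a4 ≤ a2, a2 < a5, a5 ≤ a4. Chaining: a4 ≤ a2 < a5 ≤ a4, which forces a4 < a4 — impossible.

Unsatisfiable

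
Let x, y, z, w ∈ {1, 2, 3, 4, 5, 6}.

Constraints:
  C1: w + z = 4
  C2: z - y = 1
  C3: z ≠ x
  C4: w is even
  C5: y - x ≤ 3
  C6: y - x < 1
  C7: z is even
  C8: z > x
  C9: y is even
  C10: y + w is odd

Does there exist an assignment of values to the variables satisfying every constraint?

Constraint 9 makes y even and constraint 4 makes w even, so y + w must be even. Constraint 10 says y + w is odd — contradiction.

Unsatisfiable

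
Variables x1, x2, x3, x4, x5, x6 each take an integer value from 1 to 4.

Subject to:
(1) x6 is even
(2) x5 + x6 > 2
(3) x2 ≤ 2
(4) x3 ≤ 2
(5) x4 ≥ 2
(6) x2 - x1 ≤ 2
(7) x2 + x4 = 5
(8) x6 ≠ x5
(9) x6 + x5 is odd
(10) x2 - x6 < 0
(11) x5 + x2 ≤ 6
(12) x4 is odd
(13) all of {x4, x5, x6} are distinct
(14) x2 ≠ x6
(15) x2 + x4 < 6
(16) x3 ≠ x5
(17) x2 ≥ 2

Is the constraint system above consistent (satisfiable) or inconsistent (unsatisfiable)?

Satisfiable

Take x1 = 3, x2 = 2, x3 = 2, x4 = 3, x5 = 1, x6 = 4. Then constraint 2: x5 + x6 = 5; constraint 6: x2 - x1 = -1, and every other listed constraint is also met.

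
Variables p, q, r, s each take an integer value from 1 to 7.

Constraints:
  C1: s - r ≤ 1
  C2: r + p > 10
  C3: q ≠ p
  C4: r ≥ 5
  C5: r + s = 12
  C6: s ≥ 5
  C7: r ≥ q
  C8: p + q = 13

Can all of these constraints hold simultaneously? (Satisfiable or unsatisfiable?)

Satisfiable

One satisfying assignment is p = 7, q = 6, r = 6, s = 6.
For the less obvious constraints — constraint 1: s - r = 0; constraint 2: r + p = 13 — and the others hold by inspection.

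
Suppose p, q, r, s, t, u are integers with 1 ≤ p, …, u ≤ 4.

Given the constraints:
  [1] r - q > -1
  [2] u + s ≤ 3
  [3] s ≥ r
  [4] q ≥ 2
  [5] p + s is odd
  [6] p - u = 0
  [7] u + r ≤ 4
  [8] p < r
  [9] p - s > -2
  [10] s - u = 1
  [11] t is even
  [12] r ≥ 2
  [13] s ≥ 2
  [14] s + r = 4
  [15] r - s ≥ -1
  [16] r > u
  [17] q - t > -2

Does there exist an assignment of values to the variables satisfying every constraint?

Setting (p, q, r, s, t, u) = (1, 2, 2, 2, 2, 1) satisfies everything: constraint 1: r - q = 0; constraint 2: u + s = 3; constraint 6: p - u = 0, and the others follow.

Satisfiable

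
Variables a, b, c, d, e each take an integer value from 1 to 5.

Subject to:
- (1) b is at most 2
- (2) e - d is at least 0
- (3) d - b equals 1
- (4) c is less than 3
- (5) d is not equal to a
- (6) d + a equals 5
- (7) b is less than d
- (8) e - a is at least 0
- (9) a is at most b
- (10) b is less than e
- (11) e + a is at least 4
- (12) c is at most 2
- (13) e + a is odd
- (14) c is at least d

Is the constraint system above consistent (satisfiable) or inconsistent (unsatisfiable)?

Unsatisfiable

From constraints 12 and 14: d ≤ c ≤ 2. From constraints 1 and 9: a ≤ b ≤ 2. Hence d + a ≤ 4. But constraint 6 requires d + a = 5, and 5 > 4. Contradiction.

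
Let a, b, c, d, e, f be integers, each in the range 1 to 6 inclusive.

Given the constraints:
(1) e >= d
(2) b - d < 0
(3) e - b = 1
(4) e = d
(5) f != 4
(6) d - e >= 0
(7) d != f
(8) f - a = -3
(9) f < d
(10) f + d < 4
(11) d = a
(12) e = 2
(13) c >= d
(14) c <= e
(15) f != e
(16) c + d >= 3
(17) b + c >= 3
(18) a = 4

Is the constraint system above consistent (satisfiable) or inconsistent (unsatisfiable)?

Unsatisfiable

Constraint 12 fixes e = 2 and constraint 18 fixes a = 4. Constraints 4 and 11 give e = d = a, so e = a. But 2 ≠ 4 — contradiction.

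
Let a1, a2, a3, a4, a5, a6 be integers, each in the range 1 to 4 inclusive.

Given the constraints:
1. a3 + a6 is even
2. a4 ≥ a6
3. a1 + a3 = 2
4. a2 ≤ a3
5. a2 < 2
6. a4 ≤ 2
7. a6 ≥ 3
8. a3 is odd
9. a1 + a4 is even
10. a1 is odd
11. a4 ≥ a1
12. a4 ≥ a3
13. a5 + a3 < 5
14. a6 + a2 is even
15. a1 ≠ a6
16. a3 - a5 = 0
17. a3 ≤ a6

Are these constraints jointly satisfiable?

Unsatisfiable

From constraints 2 and 7: a4 ≥ a6 and a6 ≥ 3, so a4 ≥ 3. From constraint 6: a4 ≤ 2. But 2 < 3, so no value of a4 works.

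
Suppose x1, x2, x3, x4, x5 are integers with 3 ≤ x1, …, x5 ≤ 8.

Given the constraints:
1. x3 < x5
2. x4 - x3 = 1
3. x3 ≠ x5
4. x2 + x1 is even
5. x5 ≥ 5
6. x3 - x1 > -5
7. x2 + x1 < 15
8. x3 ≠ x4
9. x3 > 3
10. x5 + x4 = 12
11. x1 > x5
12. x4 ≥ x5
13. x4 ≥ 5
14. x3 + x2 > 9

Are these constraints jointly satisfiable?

One satisfying assignment is x1 = 8, x2 = 6, x3 = 5, x4 = 6, x5 = 6.
For the less obvious constraints — constraint 2: x4 - x3 = 1; constraint 6: x3 - x1 = -3 — and the others hold by inspection.

Satisfiable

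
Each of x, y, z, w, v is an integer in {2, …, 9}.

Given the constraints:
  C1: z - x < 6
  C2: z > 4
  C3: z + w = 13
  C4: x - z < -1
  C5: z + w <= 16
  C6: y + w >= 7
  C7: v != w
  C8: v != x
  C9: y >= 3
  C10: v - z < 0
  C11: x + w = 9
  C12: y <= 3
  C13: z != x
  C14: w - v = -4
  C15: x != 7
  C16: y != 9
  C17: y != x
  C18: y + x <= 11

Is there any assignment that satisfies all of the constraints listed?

Satisfiable

Try x = 5, y = 3, z = 9, w = 4, v = 8.
Check constraint 1: z - x = 4; constraint 3: z + w = 13; constraint 4: x - z = -4. The remaining constraints are straightforward to verify.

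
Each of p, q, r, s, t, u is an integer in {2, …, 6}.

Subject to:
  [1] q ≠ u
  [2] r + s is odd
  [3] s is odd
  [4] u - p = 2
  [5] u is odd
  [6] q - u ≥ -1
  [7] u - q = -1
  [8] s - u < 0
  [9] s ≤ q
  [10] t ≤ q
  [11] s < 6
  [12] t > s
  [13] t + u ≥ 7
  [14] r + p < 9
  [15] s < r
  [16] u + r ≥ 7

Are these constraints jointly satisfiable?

Satisfiable

One satisfying assignment is p = 3, q = 6, r = 4, s = 3, t = 5, u = 5.
For the less obvious constraints — constraint 4: u - p = 2; constraint 6: q - u = 1; constraint 7: u - q = -1 — and the others hold by inspection.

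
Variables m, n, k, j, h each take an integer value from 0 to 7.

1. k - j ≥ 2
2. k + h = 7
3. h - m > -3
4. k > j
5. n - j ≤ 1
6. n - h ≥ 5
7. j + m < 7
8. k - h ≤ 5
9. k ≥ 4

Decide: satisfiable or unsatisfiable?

Constraints 1, 5, 6, and 8 give n − h ≥ 5, h − k ≥ -5, k − j ≥ 2, j − n ≥ -1.
Adding all 4 inequalities: the left sides telescope to 0, and the right sides sum to 5 + (-5) + 2 + (-1) = 1. So 0 ≥ 1, which is false.

Unsatisfiable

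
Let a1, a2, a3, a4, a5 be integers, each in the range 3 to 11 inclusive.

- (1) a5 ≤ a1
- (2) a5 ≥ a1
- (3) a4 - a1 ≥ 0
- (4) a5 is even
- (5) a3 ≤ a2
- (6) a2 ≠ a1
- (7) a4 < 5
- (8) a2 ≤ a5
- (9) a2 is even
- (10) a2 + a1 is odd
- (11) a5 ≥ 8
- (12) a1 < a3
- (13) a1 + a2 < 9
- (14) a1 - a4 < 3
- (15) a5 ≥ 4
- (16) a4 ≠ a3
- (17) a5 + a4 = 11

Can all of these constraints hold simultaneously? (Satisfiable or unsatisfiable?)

Constraints 1, 5, 8, and 12 give a2 ≤ a5, a5 ≤ a1, a1 < a3, a3 ≤ a2. Chaining: a2 ≤ a5 ≤ a1 < a3 ≤ a2, which forces a2 < a2 — impossible.

Unsatisfiable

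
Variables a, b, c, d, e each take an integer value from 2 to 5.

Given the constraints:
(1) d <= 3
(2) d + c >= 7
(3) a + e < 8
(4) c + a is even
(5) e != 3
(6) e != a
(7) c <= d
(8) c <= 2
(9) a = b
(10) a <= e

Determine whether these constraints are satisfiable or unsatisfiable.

From constraint 1: d ≤ 3. From constraint 8: c ≤ 2. Hence d + c ≤ 5. But constraint 2 requires d + c ≥ 7, and 7 > 5. Contradiction.

Unsatisfiable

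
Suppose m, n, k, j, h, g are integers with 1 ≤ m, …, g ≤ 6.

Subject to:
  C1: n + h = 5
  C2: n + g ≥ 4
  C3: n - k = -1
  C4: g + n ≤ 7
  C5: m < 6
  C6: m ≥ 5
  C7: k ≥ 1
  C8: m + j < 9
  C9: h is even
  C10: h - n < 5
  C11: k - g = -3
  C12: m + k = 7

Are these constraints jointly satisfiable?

The assignment m = 5, n = 1, k = 2, j = 2, h = 4, g = 5 works:
  constraint 1 holds since n + h = 5.
  constraint 2 holds since n + g = 6.
  constraint 3 holds since n - k = -1.
The rest check out directly.

Satisfiable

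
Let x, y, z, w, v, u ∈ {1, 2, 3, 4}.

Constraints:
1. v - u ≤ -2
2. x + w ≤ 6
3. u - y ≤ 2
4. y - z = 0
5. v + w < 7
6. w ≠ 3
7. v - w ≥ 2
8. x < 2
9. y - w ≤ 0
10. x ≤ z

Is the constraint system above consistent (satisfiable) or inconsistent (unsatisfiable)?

Unsatisfiable

Constraints 1, 3, 7, and 9 give y − u ≥ -2, u − v ≥ 2, v − w ≥ 2, w − y ≥ 0.
Adding all 4 inequalities: the left sides telescope to 0, and the right sides sum to (-2) + 2 + 2 + 0 = 2. So 0 ≥ 2, which is false.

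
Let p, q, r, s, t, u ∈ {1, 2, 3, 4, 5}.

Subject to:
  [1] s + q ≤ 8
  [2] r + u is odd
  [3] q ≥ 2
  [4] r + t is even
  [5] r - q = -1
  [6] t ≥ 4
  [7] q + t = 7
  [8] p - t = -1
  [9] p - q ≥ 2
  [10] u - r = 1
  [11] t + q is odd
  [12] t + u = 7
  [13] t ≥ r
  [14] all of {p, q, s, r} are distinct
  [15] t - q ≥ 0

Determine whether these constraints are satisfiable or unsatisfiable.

Satisfiable

Setting (p, q, r, s, t, u) = (4, 2, 1, 3, 5, 2) satisfies everything: constraint 1: s + q = 5; constraint 5: r - q = -1, and the others follow.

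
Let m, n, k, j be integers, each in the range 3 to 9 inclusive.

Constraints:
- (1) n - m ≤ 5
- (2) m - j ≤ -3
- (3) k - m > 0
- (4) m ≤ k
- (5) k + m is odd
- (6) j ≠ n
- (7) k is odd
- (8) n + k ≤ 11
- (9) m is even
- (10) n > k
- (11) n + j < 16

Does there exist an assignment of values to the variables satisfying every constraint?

Try m = 4, n = 6, k = 5, j = 8.
Check constraint 1: n - m = 2; constraint 2: m - j = -4. The remaining constraints are straightforward to verify.

Satisfiable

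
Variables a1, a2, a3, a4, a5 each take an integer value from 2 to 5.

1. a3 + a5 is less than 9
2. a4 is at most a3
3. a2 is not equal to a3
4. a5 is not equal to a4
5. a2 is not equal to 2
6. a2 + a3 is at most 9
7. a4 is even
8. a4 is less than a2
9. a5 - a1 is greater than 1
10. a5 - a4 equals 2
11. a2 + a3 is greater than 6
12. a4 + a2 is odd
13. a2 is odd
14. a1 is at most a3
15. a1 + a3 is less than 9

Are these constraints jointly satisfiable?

Satisfiable

Try a1 = 2, a2 = 3, a3 = 4, a4 = 2, a5 = 4.
Check constraint 1: a3 + a5 = 8; constraint 6: a2 + a3 = 7. The remaining constraints are straightforward to verify.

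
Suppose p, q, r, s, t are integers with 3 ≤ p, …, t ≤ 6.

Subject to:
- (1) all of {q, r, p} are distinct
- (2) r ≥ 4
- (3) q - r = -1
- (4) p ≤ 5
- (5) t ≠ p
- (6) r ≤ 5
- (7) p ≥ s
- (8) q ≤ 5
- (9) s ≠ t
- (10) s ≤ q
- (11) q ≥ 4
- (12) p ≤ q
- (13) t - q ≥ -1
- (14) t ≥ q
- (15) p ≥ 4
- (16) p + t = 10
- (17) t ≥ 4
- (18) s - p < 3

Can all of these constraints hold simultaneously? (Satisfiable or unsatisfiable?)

Unsatisfiable

Constraints 2, 4, 6, 8, 11, and 15 confine each of q, r, p to the 2 values {4, 5}.
Constraint 1 requires all 3 of them to be distinct, but only 2 values are available — impossible by the pigeonhole principle.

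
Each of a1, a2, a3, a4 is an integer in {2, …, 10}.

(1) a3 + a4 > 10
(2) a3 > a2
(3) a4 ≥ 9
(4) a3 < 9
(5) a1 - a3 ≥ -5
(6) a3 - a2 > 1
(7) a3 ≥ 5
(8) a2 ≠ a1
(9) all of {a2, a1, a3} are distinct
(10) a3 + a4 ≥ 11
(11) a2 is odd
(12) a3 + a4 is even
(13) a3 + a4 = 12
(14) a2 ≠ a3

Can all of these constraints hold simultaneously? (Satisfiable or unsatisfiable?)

Unsatisfiable

From constraint 7: a3 ≥ 5. From constraint 3: a4 ≥ 9. Hence a3 + a4 ≥ 14. But constraint 13 requires a3 + a4 = 12, and 12 < 14. Contradiction.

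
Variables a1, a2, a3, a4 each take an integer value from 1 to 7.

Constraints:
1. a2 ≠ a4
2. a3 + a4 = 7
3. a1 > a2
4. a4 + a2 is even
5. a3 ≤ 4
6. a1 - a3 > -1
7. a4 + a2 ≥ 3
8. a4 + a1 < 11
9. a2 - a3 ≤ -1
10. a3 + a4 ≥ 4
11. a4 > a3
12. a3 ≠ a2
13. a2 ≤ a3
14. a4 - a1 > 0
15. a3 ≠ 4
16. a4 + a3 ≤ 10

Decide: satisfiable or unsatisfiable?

Satisfiable

Try a1 = 4, a2 = 1, a3 = 2, a4 = 5.
Check constraint 2: a3 + a4 = 7; constraint 6: a1 - a3 = 2. The remaining constraints are straightforward to verify.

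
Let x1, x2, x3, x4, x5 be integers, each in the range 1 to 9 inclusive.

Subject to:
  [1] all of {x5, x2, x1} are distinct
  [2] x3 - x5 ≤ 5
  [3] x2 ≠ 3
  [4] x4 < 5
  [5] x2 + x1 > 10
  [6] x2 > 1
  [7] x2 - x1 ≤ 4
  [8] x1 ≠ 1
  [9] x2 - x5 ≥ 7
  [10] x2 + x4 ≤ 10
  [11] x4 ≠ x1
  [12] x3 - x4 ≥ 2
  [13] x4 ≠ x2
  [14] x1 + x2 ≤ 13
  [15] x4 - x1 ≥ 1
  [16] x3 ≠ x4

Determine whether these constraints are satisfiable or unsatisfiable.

Unsatisfiable

Constraints 2, 7, 9, 12, and 15 give x5 − x3 ≥ -5, x3 − x4 ≥ 2, x4 − x1 ≥ 1, x1 − x2 ≥ -4, x2 − x5 ≥ 7.
Adding all 5 inequalities: the left sides telescope to 0, and the right sides sum to (-5) + 2 + 1 + (-4) + 7 = 1. So 0 ≥ 1, which is false.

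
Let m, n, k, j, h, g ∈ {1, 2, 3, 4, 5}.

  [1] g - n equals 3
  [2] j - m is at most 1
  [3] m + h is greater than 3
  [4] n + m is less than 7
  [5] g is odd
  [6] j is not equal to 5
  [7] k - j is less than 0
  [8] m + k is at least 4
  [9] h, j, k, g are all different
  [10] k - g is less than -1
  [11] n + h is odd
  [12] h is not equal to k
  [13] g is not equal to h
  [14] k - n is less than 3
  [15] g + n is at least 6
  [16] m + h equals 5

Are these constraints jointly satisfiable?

Satisfiable

One satisfying assignment is m = 4, n = 2, k = 2, j = 4, h = 1, g = 5.
For the less obvious constraints — constraint 1: g - n = 3; constraint 2: j - m = 0; constraint 3: m + h = 5 — and the others hold by inspection.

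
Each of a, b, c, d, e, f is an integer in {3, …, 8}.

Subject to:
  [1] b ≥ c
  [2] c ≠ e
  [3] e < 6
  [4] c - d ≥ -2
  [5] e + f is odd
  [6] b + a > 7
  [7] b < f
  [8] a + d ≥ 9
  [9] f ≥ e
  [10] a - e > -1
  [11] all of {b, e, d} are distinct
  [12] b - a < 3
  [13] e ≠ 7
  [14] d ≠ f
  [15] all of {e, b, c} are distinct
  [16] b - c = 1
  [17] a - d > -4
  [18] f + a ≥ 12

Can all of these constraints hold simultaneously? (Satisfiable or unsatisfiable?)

Satisfiable

One satisfying assignment is a = 4, b = 6, c = 5, d = 7, e = 3, f = 8.
For the less obvious constraints — constraint 4: c - d = -2; constraint 6: b + a = 10 — and the others hold by inspection.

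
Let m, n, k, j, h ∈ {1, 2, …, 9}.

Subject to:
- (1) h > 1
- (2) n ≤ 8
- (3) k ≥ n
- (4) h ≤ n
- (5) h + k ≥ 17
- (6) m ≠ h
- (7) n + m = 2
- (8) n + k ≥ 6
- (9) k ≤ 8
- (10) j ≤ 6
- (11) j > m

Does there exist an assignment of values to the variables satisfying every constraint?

From constraints 2 and 4: h ≤ n ≤ 8. From constraint 9: k ≤ 8. Hence h + k ≤ 16. But constraint 5 requires h + k ≥ 17, and 17 > 16. Contradiction.

Unsatisfiable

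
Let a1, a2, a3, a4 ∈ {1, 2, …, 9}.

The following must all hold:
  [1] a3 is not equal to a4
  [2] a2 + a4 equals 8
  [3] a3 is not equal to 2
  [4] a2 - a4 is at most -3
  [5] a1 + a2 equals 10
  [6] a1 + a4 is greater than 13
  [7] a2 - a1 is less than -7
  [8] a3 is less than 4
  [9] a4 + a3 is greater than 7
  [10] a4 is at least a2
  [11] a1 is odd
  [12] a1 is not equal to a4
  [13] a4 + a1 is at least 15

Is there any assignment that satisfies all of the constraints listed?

Try a1 = 9, a2 = 1, a3 = 1, a4 = 7.
Check constraint 2: a2 + a4 = 8; constraint 4: a2 - a4 = -6; constraint 5: a1 + a2 = 10. The remaining constraints are straightforward to verify.

Satisfiable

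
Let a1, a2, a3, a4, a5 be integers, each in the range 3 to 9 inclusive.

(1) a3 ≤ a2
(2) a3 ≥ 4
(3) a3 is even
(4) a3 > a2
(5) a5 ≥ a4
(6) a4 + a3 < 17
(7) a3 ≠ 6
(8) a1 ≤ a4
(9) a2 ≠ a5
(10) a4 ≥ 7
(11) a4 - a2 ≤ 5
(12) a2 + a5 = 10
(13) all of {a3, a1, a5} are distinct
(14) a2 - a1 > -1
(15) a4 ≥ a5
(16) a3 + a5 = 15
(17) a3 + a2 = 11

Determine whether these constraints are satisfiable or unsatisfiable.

Unsatisfiable

From constraints 1 and 2: a2 ≥ a3 ≥ 4. From constraints 5 and 10: a5 ≥ a4 ≥ 7. Hence a2 + a5 ≥ 11. But constraint 12 requires a2 + a5 = 10, and 10 < 11. Contradiction.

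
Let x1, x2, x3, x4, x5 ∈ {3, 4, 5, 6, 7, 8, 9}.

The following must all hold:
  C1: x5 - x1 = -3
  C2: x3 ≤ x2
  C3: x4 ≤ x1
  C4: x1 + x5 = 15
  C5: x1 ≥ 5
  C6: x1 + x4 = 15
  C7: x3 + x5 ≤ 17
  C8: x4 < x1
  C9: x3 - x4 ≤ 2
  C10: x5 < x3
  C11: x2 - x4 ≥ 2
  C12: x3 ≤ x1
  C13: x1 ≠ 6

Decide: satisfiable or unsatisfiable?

Satisfiable

One satisfying assignment is x1 = 9, x2 = 8, x3 = 8, x4 = 6, x5 = 6.
For the less obvious constraints — constraint 1: x5 - x1 = -3; constraint 4: x1 + x5 = 15 — and the others hold by inspection.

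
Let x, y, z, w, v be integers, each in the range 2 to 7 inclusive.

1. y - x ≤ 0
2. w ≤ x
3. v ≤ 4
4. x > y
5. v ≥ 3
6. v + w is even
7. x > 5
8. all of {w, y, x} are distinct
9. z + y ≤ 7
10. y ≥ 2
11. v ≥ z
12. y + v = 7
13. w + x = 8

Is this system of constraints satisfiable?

Satisfiable

Try x = 6, y = 3, z = 2, w = 2, v = 4.
Check constraint 1: y - x = -3; constraint 9: z + y = 5; constraint 12: y + v = 7. The remaining constraints are straightforward to verify.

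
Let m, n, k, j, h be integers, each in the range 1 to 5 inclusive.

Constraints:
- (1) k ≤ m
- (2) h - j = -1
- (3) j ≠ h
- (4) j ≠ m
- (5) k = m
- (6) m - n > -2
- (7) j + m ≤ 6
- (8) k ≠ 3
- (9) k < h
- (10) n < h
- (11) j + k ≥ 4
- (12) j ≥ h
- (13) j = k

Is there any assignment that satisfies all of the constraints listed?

From constraints 5 and 13, j = k = m, so j = m. But constraint 4 says j ≠ m. Contradiction.

Unsatisfiable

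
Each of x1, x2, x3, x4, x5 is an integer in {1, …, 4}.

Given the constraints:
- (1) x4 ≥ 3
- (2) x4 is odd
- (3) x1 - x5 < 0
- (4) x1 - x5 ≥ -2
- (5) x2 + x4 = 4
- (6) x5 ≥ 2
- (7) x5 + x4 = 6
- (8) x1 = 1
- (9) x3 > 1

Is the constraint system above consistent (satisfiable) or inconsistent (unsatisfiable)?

The assignment x1 = 1, x2 = 1, x3 = 3, x4 = 3, x5 = 3 works:
  constraint 3 holds since x1 - x5 = -2.
  constraint 4 holds since x1 - x5 = -2.
  constraint 5 holds since x2 + x4 = 4.
The rest check out directly.

Satisfiable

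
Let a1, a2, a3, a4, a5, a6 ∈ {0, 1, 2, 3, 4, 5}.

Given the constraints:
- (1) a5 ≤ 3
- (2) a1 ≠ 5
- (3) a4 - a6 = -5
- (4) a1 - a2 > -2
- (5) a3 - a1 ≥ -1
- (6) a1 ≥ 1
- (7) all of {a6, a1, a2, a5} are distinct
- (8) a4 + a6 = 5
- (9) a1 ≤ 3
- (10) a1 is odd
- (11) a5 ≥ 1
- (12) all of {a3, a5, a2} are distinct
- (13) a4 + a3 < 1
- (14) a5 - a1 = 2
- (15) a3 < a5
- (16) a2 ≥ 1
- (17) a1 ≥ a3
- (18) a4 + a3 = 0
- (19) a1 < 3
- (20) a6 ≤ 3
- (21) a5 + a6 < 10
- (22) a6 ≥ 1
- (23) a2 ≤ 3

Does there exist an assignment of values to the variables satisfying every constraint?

Constraints 1, 6, 9, 11, 16, 20, 22, and 23 confine each of a6, a1, a2, a5 to the 3 values {1, …, 3}.
Constraint 7 requires all 4 of them to be distinct, but only 3 values are available — impossible by the pigeonhole principle.

Unsatisfiable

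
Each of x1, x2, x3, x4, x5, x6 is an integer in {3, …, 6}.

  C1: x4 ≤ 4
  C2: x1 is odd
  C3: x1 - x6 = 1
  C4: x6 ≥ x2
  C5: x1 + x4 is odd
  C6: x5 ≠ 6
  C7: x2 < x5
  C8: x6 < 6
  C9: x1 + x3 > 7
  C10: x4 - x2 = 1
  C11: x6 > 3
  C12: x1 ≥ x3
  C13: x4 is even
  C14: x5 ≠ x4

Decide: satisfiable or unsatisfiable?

Satisfiable

The assignment x1 = 5, x2 = 3, x3 = 5, x4 = 4, x5 = 5, x6 = 4 works:
  constraint 3 holds since x1 - x6 = 1.
  constraint 9 holds since x1 + x3 = 10.
The rest check out directly.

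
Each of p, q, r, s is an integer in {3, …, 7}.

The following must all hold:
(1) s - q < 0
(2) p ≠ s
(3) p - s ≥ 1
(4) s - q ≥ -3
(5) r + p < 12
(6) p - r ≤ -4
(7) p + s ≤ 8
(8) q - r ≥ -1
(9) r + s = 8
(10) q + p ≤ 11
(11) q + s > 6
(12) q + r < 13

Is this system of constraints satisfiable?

Constraints 3, 4, 6, and 8 give p − s ≥ 1, s − q ≥ -3, q − r ≥ -1, r − p ≥ 4.
Adding all 4 inequalities: the left sides telescope to 0, and the right sides sum to 1 + (-3) + (-1) + 4 = 1. So 0 ≥ 1, which is false.

Unsatisfiable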